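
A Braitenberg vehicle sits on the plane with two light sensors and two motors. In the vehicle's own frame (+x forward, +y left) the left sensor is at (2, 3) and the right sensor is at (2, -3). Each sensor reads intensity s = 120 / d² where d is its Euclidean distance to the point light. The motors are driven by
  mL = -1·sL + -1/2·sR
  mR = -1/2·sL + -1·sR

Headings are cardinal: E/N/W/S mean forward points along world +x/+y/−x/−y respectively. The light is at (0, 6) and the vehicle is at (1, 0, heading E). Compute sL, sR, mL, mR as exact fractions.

20/3 4/3 -22/3 -14/3

left sensor world pos  = (3, 3); dL² = 18
right sensor world pos = (3, -3); dR² = 90
sL = 120/18 = 20/3
sR = 120/90 = 4/3
mL = -1·sL + -1/2·sR = -22/3
mR = -1/2·sL + -1·sR = -14/3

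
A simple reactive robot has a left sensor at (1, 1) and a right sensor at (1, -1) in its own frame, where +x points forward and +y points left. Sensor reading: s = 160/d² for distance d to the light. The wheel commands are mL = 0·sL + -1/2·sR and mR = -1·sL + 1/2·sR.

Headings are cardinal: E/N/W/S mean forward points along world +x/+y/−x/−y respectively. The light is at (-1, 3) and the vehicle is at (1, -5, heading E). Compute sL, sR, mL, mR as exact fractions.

80/29 16/9 -8/9 -488/261

left sensor world pos  = (2, -4); dL² = 58
right sensor world pos = (2, -6); dR² = 90
sL = 160/58 = 80/29
sR = 160/90 = 16/9
mL = 0·sL + -1/2·sR = -8/9
mR = -1·sL + 1/2·sR = -488/261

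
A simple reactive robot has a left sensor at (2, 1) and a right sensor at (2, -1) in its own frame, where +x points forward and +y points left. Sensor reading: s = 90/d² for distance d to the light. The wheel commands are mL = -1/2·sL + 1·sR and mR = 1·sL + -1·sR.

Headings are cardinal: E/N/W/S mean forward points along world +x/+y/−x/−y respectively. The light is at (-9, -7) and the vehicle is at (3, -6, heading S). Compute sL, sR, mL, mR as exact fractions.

9/17 45/61 981/2074 -216/1037

left sensor world pos  = (4, -8); dL² = 170
right sensor world pos = (2, -8); dR² = 122
sL = 90/170 = 9/17
sR = 90/122 = 45/61
mL = -1/2·sL + 1·sR = 981/2074
mR = 1·sL + -1·sR = -216/1037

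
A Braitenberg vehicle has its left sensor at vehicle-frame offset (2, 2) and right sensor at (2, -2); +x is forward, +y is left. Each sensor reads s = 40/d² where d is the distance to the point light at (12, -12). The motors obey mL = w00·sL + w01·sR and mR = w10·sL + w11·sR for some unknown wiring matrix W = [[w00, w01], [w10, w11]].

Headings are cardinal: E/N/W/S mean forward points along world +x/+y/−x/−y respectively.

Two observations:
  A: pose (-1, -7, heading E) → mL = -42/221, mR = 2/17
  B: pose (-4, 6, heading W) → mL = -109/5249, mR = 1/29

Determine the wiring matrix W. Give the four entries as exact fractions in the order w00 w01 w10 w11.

obs A: pose=(-1,-7,E) → sL=4/17, sR=4/13, mL=-42/221, mR=2/17
obs B: pose=(-4,6,W) → sL=2/29, sR=10/181, mL=-109/5249, mR=1/29
sensor matrix S = [[4/17, 4/13], [2/29, 10/181]]; det S = -9536/1160029
solve [mL_A; mL_B] = S·[w00; w01] and [mR_A; mR_B] = S·[w10; w11]:
  w00 = 1/2, w01 = -1, w10 = 1/2, w11 = 0

1/2 -1 1/2 0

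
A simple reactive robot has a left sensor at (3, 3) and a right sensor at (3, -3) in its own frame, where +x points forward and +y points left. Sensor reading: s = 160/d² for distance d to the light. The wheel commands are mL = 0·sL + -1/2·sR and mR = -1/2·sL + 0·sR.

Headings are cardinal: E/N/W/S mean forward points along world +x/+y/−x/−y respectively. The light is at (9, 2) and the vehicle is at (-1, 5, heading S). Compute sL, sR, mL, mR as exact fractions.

160/49 160/169 -80/169 -80/49

left sensor world pos  = (2, 2); dL² = 49
right sensor world pos = (-4, 2); dR² = 169
sL = 160/49 = 160/49
sR = 160/169 = 160/169
mL = 0·sL + -1/2·sR = -80/169
mR = -1/2·sL + 0·sR = -80/49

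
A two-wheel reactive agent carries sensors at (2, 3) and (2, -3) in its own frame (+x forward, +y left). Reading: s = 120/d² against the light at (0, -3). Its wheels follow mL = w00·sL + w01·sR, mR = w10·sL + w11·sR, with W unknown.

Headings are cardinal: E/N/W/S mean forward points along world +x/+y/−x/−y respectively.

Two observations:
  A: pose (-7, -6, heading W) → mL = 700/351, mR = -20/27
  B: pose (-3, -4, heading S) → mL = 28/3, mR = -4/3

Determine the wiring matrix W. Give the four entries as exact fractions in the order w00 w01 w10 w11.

1/2 1 0 -1/2

obs A: pose=(-7,-6,W) → sL=40/39, sR=40/27, mL=700/351, mR=-20/27
obs B: pose=(-3,-4,S) → sL=40/3, sR=8/3, mL=28/3, mR=-4/3
sensor matrix S = [[40/39, 40/27], [40/3, 8/3]]; det S = -17920/1053
solve [mL_A; mL_B] = S·[w00; w01] and [mR_A; mR_B] = S·[w10; w11]:
  w00 = 1/2, w01 = 1, w10 = 0, w11 = -1/2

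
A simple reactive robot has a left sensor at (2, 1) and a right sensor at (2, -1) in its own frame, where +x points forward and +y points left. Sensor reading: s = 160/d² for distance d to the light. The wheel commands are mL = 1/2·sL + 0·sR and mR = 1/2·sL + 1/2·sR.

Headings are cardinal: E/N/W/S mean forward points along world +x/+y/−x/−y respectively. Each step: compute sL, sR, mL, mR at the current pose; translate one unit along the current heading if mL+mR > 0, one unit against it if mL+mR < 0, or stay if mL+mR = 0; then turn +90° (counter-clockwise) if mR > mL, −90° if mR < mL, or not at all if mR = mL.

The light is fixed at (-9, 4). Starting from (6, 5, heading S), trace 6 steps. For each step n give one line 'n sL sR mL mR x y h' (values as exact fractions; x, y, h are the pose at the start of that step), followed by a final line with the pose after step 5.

n=0: pose=(6,5,S); sL=160/257, sR=160/197; mL=80/257, mR=36320/50629; mL+mR=52080/50629 → advance +1; mR−mL=80/197 → turn +1·90°
n=1: pose=(6,4,E); sL=16/29, sR=16/29; mL=8/29, mR=16/29; mL+mR=24/29 → advance +1; mR−mL=8/29 → turn +1·90°
n=2: pose=(7,4,N); sL=160/229, sR=160/293; mL=80/229, mR=41760/67097; mL+mR=65200/67097 → advance +1; mR−mL=80/293 → turn +1·90°
n=3: pose=(7,5,W); sL=40/49, sR=4/5; mL=20/49, mR=198/245; mL+mR=298/245 → advance +1; mR−mL=2/5 → turn +1·90°
n=4: pose=(6,5,S); sL=160/257, sR=160/197; mL=80/257, mR=36320/50629; mL+mR=52080/50629 → advance +1; mR−mL=80/197 → turn +1·90°
n=5: pose=(6,4,E); sL=16/29, sR=16/29; mL=8/29, mR=16/29; mL+mR=24/29 → advance +1; mR−mL=8/29 → turn +1·90°

0 160/257 160/197 80/257 36320/50629 6 5 S
1 16/29 16/29 8/29 16/29 6 4 E
2 160/229 160/293 80/229 41760/67097 7 4 N
3 40/49 4/5 20/49 198/245 7 5 W
4 160/257 160/197 80/257 36320/50629 6 5 S
5 16/29 16/29 8/29 16/29 6 4 E
final 7 4 N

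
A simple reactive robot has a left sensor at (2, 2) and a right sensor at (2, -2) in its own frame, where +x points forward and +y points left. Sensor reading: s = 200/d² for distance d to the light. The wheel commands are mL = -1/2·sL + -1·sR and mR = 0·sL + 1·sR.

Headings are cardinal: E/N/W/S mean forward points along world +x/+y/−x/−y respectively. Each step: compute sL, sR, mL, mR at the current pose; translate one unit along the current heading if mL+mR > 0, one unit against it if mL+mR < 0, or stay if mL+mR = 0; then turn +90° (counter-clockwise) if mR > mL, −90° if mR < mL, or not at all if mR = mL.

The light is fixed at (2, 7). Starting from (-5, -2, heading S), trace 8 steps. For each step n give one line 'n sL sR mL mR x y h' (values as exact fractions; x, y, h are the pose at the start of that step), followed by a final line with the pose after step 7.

0 100/73 100/101 -12350/7373 100/101 -5 -2 S
1 200/61 8/5 -988/305 8/5 -5 -1 E
2 25/17 25/9 -1075/306 25/9 -6 -1 N
3 200/221 200/149 -59100/32929 200/149 -6 -2 W
4 100/73 100/101 -12350/7373 100/101 -5 -2 S
5 200/61 8/5 -988/305 8/5 -5 -1 E
6 25/17 25/9 -1075/306 25/9 -6 -1 N
7 200/221 200/149 -59100/32929 200/149 -6 -2 W
final -5 -2 S

n=0: pose=(-5,-2,S); sL=100/73, sR=100/101; mL=-12350/7373, mR=100/101; mL+mR=-50/73 → advance -1; mR−mL=19650/7373 → turn +1·90°
n=1: pose=(-5,-1,E); sL=200/61, sR=8/5; mL=-988/305, mR=8/5; mL+mR=-100/61 → advance -1; mR−mL=1476/305 → turn +1·90°
n=2: pose=(-6,-1,N); sL=25/17, sR=25/9; mL=-1075/306, mR=25/9; mL+mR=-25/34 → advance -1; mR−mL=1925/306 → turn +1·90°
n=3: pose=(-6,-2,W); sL=200/221, sR=200/149; mL=-59100/32929, mR=200/149; mL+mR=-100/221 → advance -1; mR−mL=103300/32929 → turn +1·90°
n=4: pose=(-5,-2,S); sL=100/73, sR=100/101; mL=-12350/7373, mR=100/101; mL+mR=-50/73 → advance -1; mR−mL=19650/7373 → turn +1·90°
n=5: pose=(-5,-1,E); sL=200/61, sR=8/5; mL=-988/305, mR=8/5; mL+mR=-100/61 → advance -1; mR−mL=1476/305 → turn +1·90°
n=6: pose=(-6,-1,N); sL=25/17, sR=25/9; mL=-1075/306, mR=25/9; mL+mR=-25/34 → advance -1; mR−mL=1925/306 → turn +1·90°
n=7: pose=(-6,-2,W); sL=200/221, sR=200/149; mL=-59100/32929, mR=200/149; mL+mR=-100/221 → advance -1; mR−mL=103300/32929 → turn +1·90°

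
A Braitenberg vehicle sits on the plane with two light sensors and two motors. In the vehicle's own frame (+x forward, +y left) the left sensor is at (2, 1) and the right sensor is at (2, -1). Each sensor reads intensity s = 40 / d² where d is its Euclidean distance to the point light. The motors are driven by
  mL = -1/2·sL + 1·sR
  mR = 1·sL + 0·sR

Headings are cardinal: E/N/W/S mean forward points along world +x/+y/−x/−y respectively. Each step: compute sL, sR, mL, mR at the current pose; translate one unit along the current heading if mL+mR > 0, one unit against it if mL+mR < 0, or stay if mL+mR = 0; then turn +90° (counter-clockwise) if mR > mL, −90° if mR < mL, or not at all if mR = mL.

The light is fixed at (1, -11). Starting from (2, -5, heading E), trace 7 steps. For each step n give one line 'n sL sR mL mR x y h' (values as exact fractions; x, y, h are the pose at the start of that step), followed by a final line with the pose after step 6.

n=0: pose=(2,-5,E); sL=20/29, sR=20/17; mL=410/493, mR=20/29; mL+mR=750/493 → advance +1; mR−mL=-70/493 → turn -1·90°
n=1: pose=(3,-5,S); sL=8/5, sR=40/17; mL=132/85, mR=8/5; mL+mR=268/85 → advance +1; mR−mL=4/85 → turn +1·90°
n=2: pose=(3,-6,E); sL=10/13, sR=5/4; mL=45/52, mR=10/13; mL+mR=85/52 → advance +1; mR−mL=-5/52 → turn -1·90°
n=3: pose=(4,-6,S); sL=8/5, sR=40/13; mL=148/65, mR=8/5; mL+mR=252/65 → advance +1; mR−mL=-44/65 → turn -1·90°
n=4: pose=(4,-7,W); sL=4, sR=20/13; mL=-6/13, mR=4; mL+mR=46/13 → advance +1; mR−mL=58/13 → turn +1·90°
n=5: pose=(3,-7,S); sL=40/13, sR=8; mL=84/13, mR=40/13; mL+mR=124/13 → advance +1; mR−mL=-44/13 → turn -1·90°
n=6: pose=(3,-8,W); sL=10, sR=5/2; mL=-5/2, mR=10; mL+mR=15/2 → advance +1; mR−mL=25/2 → turn +1·90°

0 20/29 20/17 410/493 20/29 2 -5 E
1 8/5 40/17 132/85 8/5 3 -5 S
2 10/13 5/4 45/52 10/13 3 -6 E
3 8/5 40/13 148/65 8/5 4 -6 S
4 4 20/13 -6/13 4 4 -7 W
5 40/13 8 84/13 40/13 3 -7 S
6 10 5/2 -5/2 10 3 -8 W
final 2 -8 S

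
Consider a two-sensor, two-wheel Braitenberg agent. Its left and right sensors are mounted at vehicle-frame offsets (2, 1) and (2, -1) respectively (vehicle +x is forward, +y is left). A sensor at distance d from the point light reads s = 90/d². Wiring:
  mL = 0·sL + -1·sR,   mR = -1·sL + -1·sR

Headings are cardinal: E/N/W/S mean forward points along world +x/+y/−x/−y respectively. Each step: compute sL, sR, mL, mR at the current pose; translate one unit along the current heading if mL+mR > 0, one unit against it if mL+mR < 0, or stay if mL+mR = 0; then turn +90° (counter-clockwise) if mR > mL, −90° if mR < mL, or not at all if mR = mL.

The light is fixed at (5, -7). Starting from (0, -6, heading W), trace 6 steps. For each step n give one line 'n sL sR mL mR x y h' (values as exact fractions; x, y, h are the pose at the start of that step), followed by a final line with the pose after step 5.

0 90/49 90/53 -90/53 -9180/2597 0 -6 W
1 45/17 5 -5 -130/17 1 -6 N
2 18 18 -18 -36 1 -7 E
3 9/2 9/4 -9/4 -27/4 0 -7 S
4 90/49 90/53 -90/53 -9180/2597 0 -6 W
5 45/17 5 -5 -130/17 1 -6 N
final 1 -7 E

n=0: pose=(0,-6,W); sL=90/49, sR=90/53; mL=-90/53, mR=-9180/2597; mL+mR=-13590/2597 → advance -1; mR−mL=-90/49 → turn -1·90°
n=1: pose=(1,-6,N); sL=45/17, sR=5; mL=-5, mR=-130/17; mL+mR=-215/17 → advance -1; mR−mL=-45/17 → turn -1·90°
n=2: pose=(1,-7,E); sL=18, sR=18; mL=-18, mR=-36; mL+mR=-54 → advance -1; mR−mL=-18 → turn -1·90°
n=3: pose=(0,-7,S); sL=9/2, sR=9/4; mL=-9/4, mR=-27/4; mL+mR=-9 → advance -1; mR−mL=-9/2 → turn -1·90°
n=4: pose=(0,-6,W); sL=90/49, sR=90/53; mL=-90/53, mR=-9180/2597; mL+mR=-13590/2597 → advance -1; mR−mL=-90/49 → turn -1·90°
n=5: pose=(1,-6,N); sL=45/17, sR=5; mL=-5, mR=-130/17; mL+mR=-215/17 → advance -1; mR−mL=-45/17 → turn -1·90°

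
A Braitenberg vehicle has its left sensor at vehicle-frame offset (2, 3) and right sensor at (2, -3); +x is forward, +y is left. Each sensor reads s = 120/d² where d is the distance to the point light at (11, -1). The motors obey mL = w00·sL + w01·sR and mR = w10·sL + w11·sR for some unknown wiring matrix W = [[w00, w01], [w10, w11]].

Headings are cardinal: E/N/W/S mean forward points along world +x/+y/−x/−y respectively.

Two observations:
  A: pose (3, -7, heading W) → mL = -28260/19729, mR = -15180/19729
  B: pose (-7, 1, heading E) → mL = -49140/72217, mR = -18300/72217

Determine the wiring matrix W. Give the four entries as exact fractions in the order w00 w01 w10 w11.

obs A: pose=(3,-7,W) → sL=120/181, sR=120/109, mL=-28260/19729, mR=-15180/19729
obs B: pose=(-7,1,E) → sL=120/281, sR=120/257, mL=-49140/72217, mR=-18300/72217
sensor matrix S = [[120/181, 120/109], [120/281, 120/257]]; det S = -228787200/1424769193
solve [mL_A; mL_B] = S·[w00; w01] and [mR_A; mR_B] = S·[w10; w11]:
  w00 = -1/2, w01 = -1, w10 = 1/2, w11 = -1

-1/2 -1 1/2 -1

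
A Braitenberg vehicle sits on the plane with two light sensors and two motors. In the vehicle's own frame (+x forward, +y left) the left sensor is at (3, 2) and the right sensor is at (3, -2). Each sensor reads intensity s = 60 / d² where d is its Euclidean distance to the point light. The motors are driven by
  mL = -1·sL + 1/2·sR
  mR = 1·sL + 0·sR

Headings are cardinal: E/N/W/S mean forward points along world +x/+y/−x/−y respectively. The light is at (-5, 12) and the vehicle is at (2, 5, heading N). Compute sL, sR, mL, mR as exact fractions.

60/41 60/97 -4590/3977 60/41

left sensor world pos  = (0, 8); dL² = 41
right sensor world pos = (4, 8); dR² = 97
sL = 60/41 = 60/41
sR = 60/97 = 60/97
mL = -1·sL + 1/2·sR = -4590/3977
mR = 1·sL + 0·sR = 60/41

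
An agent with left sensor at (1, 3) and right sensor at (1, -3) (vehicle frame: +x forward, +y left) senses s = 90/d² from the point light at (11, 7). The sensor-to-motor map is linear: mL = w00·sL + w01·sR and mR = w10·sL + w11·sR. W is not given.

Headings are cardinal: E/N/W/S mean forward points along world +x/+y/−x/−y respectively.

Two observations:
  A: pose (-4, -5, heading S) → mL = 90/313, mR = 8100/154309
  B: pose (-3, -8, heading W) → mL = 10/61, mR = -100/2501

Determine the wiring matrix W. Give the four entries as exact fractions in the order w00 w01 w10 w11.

obs A: pose=(-4,-5,S) → sL=90/313, sR=90/493, mL=90/313, mR=8100/154309
obs B: pose=(-3,-8,W) → sL=10/61, sR=10/41, mL=10/61, mR=-100/2501
sensor matrix S = [[90/313, 90/493], [10/61, 10/41]]; det S = 15516000/385926809
solve [mL_A; mL_B] = S·[w00; w01] and [mR_A; mR_B] = S·[w10; w11]:
  w00 = 1, w01 = 0, w10 = 1/2, w11 = -1/2

1 0 1/2 -1/2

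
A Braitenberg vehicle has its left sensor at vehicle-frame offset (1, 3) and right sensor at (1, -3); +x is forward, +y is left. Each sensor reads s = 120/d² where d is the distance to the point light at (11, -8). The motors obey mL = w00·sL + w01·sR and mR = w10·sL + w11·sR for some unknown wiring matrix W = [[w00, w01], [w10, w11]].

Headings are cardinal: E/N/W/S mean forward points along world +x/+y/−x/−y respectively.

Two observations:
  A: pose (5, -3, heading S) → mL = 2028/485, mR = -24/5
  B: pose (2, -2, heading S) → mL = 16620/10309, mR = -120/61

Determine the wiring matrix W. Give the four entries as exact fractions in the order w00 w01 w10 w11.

obs A: pose=(5,-3,S) → sL=24/5, sR=120/97, mL=2028/485, mR=-24/5
obs B: pose=(2,-2,S) → sL=120/61, sR=120/169, mL=16620/10309, mR=-120/61
sensor matrix S = [[24/5, 120/97], [120/61, 120/169]]; det S = 974592/999973
solve [mL_A; mL_B] = S·[w00; w01] and [mR_A; mR_B] = S·[w10; w11]:
  w00 = 1, w01 = -1/2, w10 = -1, w11 = 0

1 -1/2 -1 0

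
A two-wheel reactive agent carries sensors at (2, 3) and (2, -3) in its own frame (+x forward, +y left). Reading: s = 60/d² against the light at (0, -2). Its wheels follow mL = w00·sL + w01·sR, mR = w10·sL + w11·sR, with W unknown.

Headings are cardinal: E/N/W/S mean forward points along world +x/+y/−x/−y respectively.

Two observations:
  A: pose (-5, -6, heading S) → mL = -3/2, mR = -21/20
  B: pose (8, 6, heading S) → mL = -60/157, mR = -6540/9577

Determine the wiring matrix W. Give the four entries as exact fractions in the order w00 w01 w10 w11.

obs A: pose=(-5,-6,S) → sL=3/2, sR=3/5, mL=-3/2, mR=-21/20
obs B: pose=(8,6,S) → sL=60/157, sR=60/61, mL=-60/157, mR=-6540/9577
sensor matrix S = [[3/2, 3/5], [60/157, 60/61]]; det S = 11934/9577
solve [mL_A; mL_B] = S·[w00; w01] and [mR_A; mR_B] = S·[w10; w11]:
  w00 = -1, w01 = 0, w10 = -1/2, w11 = -1/2

-1 0 -1/2 -1/2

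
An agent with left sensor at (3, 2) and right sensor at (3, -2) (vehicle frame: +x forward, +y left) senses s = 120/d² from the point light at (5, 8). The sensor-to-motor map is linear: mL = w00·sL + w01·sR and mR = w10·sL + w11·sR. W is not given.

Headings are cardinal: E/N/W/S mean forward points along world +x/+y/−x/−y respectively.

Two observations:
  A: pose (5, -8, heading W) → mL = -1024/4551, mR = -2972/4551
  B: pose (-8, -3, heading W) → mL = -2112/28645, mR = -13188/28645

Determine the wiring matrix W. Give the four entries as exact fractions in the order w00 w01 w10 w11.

1 -1 -1 -1/2

obs A: pose=(5,-8,W) → sL=40/111, sR=24/41, mL=-1024/4551, mR=-2972/4551
obs B: pose=(-8,-3,W) → sL=24/85, sR=120/337, mL=-2112/28645, mR=-13188/28645
sensor matrix S = [[40/111, 24/41], [24/85, 120/337]]; det S = -1606144/43454465
solve [mL_A; mL_B] = S·[w00; w01] and [mR_A; mR_B] = S·[w10; w11]:
  w00 = 1, w01 = -1, w10 = -1, w11 = -1/2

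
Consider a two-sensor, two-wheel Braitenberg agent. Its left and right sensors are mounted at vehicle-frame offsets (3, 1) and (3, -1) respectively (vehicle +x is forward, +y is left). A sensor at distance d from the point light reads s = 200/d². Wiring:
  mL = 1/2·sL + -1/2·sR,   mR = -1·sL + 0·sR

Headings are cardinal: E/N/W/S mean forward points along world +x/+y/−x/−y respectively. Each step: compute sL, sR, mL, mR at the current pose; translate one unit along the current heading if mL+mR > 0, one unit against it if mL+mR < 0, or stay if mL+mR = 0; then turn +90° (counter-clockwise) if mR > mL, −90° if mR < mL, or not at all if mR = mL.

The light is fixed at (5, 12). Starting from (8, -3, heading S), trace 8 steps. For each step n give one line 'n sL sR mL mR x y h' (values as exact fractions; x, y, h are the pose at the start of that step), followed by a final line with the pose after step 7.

n=0: pose=(8,-3,S); sL=10/17, sR=25/41; mL=-15/1394, mR=-10/17; mL+mR=-835/1394 → advance -1; mR−mL=-805/1394 → turn -1·90°
n=1: pose=(8,-2,W); sL=8/9, sR=200/169; mL=-224/1521, mR=-8/9; mL+mR=-1576/1521 → advance -1; mR−mL=-376/507 → turn -1·90°
n=2: pose=(9,-2,N); sL=20/13, sR=100/73; mL=80/949, mR=-20/13; mL+mR=-1380/949 → advance -1; mR−mL=-1540/949 → turn -1·90°
n=3: pose=(9,-3,E); sL=40/49, sR=40/61; mL=240/2989, mR=-40/49; mL+mR=-2200/2989 → advance -1; mR−mL=-2680/2989 → turn -1·90°
n=4: pose=(8,-3,S); sL=10/17, sR=25/41; mL=-15/1394, mR=-10/17; mL+mR=-835/1394 → advance -1; mR−mL=-805/1394 → turn -1·90°
n=5: pose=(8,-2,W); sL=8/9, sR=200/169; mL=-224/1521, mR=-8/9; mL+mR=-1576/1521 → advance -1; mR−mL=-376/507 → turn -1·90°
n=6: pose=(9,-2,N); sL=20/13, sR=100/73; mL=80/949, mR=-20/13; mL+mR=-1380/949 → advance -1; mR−mL=-1540/949 → turn -1·90°
n=7: pose=(9,-3,E); sL=40/49, sR=40/61; mL=240/2989, mR=-40/49; mL+mR=-2200/2989 → advance -1; mR−mL=-2680/2989 → turn -1·90°

0 10/17 25/41 -15/1394 -10/17 8 -3 S
1 8/9 200/169 -224/1521 -8/9 8 -2 W
2 20/13 100/73 80/949 -20/13 9 -2 N
3 40/49 40/61 240/2989 -40/49 9 -3 E
4 10/17 25/41 -15/1394 -10/17 8 -3 S
5 8/9 200/169 -224/1521 -8/9 8 -2 W
6 20/13 100/73 80/949 -20/13 9 -2 N
7 40/49 40/61 240/2989 -40/49 9 -3 E
final 8 -3 S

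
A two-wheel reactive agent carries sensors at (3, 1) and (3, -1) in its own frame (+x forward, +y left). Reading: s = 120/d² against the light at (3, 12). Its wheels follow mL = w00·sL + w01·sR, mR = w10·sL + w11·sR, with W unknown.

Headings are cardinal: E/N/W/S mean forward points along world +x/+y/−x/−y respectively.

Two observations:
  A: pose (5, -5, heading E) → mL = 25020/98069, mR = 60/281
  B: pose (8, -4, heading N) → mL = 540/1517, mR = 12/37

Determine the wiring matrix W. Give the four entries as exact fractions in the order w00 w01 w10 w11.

1 -1/2 1/2 0

obs A: pose=(5,-5,E) → sL=120/281, sR=120/349, mL=25020/98069, mR=60/281
obs B: pose=(8,-4,N) → sL=24/37, sR=24/41, mL=540/1517, mR=12/37
sensor matrix S = [[120/281, 120/349], [24/37, 24/41]]; det S = 4008960/148770673
solve [mL_A; mL_B] = S·[w00; w01] and [mR_A; mR_B] = S·[w10; w11]:
  w00 = 1, w01 = -1/2, w10 = 1/2, w11 = 0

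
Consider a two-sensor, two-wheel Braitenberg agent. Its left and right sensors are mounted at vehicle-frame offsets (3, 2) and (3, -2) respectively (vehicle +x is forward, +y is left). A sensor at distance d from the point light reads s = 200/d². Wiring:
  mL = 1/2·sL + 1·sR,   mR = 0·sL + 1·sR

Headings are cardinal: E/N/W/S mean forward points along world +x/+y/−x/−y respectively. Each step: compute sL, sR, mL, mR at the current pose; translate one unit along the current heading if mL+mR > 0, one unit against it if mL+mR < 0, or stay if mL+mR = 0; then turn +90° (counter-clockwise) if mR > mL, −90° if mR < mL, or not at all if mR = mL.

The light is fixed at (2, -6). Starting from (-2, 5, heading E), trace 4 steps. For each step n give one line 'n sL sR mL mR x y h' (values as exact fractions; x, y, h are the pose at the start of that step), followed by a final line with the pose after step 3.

0 20/17 100/41 2110/697 100/41 -2 5 E
1 40/13 200/89 4380/1157 200/89 -1 5 S
2 2 10/9 19/9 10/9 -1 4 W
3 40/41 200/173 11660/7093 200/173 -2 4 N
final -2 5 E

n=0: pose=(-2,5,E); sL=20/17, sR=100/41; mL=2110/697, mR=100/41; mL+mR=3810/697 → advance +1; mR−mL=-10/17 → turn -1·90°
n=1: pose=(-1,5,S); sL=40/13, sR=200/89; mL=4380/1157, mR=200/89; mL+mR=6980/1157 → advance +1; mR−mL=-20/13 → turn -1·90°
n=2: pose=(-1,4,W); sL=2, sR=10/9; mL=19/9, mR=10/9; mL+mR=29/9 → advance +1; mR−mL=-1 → turn -1·90°
n=3: pose=(-2,4,N); sL=40/41, sR=200/173; mL=11660/7093, mR=200/173; mL+mR=19860/7093 → advance +1; mR−mL=-20/41 → turn -1·90°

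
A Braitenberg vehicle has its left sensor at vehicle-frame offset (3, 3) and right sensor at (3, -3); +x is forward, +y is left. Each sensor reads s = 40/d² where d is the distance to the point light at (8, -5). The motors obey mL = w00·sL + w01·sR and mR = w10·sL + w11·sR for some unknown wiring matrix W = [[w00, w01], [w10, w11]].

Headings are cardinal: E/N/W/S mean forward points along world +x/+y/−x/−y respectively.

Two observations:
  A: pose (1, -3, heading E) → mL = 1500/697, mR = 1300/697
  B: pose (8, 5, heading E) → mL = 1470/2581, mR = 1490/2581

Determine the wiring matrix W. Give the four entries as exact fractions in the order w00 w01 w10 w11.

1 1/2 -1/2 1

obs A: pose=(1,-3,E) → sL=40/41, sR=40/17, mL=1500/697, mR=1300/697
obs B: pose=(8,5,E) → sL=20/89, sR=20/29, mL=1470/2581, mR=1490/2581
sensor matrix S = [[40/41, 40/17], [20/89, 20/29]]; det S = 259200/1798957
solve [mL_A; mL_B] = S·[w00; w01] and [mR_A; mR_B] = S·[w10; w11]:
  w00 = 1, w01 = 1/2, w10 = -1/2, w11 = 1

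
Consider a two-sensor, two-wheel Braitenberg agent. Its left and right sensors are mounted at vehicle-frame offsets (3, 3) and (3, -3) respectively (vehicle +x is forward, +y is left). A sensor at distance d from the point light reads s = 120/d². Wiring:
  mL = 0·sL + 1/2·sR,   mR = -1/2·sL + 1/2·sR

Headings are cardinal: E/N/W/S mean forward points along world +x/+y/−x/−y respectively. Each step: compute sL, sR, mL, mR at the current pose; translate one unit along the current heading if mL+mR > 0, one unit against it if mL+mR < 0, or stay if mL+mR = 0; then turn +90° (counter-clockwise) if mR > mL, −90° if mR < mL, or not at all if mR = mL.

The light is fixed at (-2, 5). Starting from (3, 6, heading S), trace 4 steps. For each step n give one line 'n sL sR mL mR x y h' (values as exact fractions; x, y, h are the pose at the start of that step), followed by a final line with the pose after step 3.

0 30/17 15 15/2 225/34 3 6 S
1 120/13 120/13 60/13 0 3 5 W
2 12 60/29 30/29 -144/29 2 5 N
3 120/53 24/13 12/13 -144/689 2 4 E
final 3 4 S

n=0: pose=(3,6,S); sL=30/17, sR=15; mL=15/2, mR=225/34; mL+mR=240/17 → advance +1; mR−mL=-15/17 → turn -1·90°
n=1: pose=(3,5,W); sL=120/13, sR=120/13; mL=60/13, mR=0; mL+mR=60/13 → advance +1; mR−mL=-60/13 → turn -1·90°
n=2: pose=(2,5,N); sL=12, sR=60/29; mL=30/29, mR=-144/29; mL+mR=-114/29 → advance -1; mR−mL=-6 → turn -1·90°
n=3: pose=(2,4,E); sL=120/53, sR=24/13; mL=12/13, mR=-144/689; mL+mR=492/689 → advance +1; mR−mL=-60/53 → turn -1·90°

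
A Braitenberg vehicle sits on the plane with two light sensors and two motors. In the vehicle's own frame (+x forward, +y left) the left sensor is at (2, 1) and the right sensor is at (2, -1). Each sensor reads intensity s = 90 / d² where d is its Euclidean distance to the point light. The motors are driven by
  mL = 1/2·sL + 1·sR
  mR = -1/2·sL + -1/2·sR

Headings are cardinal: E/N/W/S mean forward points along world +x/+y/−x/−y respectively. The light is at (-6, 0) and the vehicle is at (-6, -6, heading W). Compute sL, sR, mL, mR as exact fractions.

left sensor world pos  = (-8, -7); dL² = 53
right sensor world pos = (-8, -5); dR² = 29
sL = 90/53 = 90/53
sR = 90/29 = 90/29
mL = 1/2·sL + 1·sR = 6075/1537
mR = -1/2·sL + -1/2·sR = -3690/1537

90/53 90/29 6075/1537 -3690/1537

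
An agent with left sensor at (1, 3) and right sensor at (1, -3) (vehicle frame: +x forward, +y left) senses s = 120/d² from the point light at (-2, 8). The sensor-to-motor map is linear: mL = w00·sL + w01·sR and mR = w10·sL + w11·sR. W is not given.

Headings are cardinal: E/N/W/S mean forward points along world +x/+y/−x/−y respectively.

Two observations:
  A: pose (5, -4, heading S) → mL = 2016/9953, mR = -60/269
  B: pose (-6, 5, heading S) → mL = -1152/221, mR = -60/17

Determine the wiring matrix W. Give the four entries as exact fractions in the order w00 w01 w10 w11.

-1 1 -1/2 0

obs A: pose=(5,-4,S) → sL=120/269, sR=24/37, mL=2016/9953, mR=-60/269
obs B: pose=(-6,5,S) → sL=120/17, sR=24/13, mL=-1152/221, mR=-60/17
sensor matrix S = [[120/269, 24/37], [120/17, 24/13]]; det S = -8259840/2199613
solve [mL_A; mL_B] = S·[w00; w01] and [mR_A; mR_B] = S·[w10; w11]:
  w00 = -1, w01 = 1, w10 = -1/2, w11 = 0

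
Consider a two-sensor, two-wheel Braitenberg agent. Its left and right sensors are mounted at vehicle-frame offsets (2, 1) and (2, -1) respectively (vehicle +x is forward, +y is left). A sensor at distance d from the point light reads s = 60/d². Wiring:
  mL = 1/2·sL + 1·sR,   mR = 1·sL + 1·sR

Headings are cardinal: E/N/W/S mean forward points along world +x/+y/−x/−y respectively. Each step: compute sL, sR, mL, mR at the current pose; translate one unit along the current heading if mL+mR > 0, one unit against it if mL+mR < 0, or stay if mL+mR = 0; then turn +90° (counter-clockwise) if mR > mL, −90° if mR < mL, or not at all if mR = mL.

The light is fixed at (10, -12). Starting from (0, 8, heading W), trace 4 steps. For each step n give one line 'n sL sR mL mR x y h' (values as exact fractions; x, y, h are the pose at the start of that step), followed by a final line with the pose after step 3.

0 12/101 4/39 638/3939 872/3939 0 8 W
1 15/106 5/39 1645/8268 1115/4134 -1 8 S
2 60/481 4/27 2734/12987 3544/12987 -1 7 E
3 30/281 10/87 4115/24447 5420/24447 0 7 N
final 0 8 W

n=0: pose=(0,8,W); sL=12/101, sR=4/39; mL=638/3939, mR=872/3939; mL+mR=1510/3939 → advance +1; mR−mL=6/101 → turn +1·90°
n=1: pose=(-1,8,S); sL=15/106, sR=5/39; mL=1645/8268, mR=1115/4134; mL+mR=3875/8268 → advance +1; mR−mL=15/212 → turn +1·90°
n=2: pose=(-1,7,E); sL=60/481, sR=4/27; mL=2734/12987, mR=3544/12987; mL+mR=6278/12987 → advance +1; mR−mL=30/481 → turn +1·90°
n=3: pose=(0,7,N); sL=30/281, sR=10/87; mL=4115/24447, mR=5420/24447; mL+mR=9535/24447 → advance +1; mR−mL=15/281 → turn +1·90°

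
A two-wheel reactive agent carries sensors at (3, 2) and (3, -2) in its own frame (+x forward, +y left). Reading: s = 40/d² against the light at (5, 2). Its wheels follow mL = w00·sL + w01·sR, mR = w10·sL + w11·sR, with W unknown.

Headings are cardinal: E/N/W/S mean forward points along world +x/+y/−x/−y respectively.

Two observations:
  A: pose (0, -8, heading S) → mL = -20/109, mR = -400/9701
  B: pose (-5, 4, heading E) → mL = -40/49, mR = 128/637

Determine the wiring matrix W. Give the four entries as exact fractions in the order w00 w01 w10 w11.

0 -1 -1 1

obs A: pose=(0,-8,S) → sL=20/89, sR=20/109, mL=-20/109, mR=-400/9701
obs B: pose=(-5,4,E) → sL=8/13, sR=40/49, mL=-40/49, mR=128/637
sensor matrix S = [[20/89, 20/109], [8/13, 40/49]]; det S = 435840/6179537
solve [mL_A; mL_B] = S·[w00; w01] and [mR_A; mR_B] = S·[w10; w11]:
  w00 = 0, w01 = -1, w10 = -1, w11 = 1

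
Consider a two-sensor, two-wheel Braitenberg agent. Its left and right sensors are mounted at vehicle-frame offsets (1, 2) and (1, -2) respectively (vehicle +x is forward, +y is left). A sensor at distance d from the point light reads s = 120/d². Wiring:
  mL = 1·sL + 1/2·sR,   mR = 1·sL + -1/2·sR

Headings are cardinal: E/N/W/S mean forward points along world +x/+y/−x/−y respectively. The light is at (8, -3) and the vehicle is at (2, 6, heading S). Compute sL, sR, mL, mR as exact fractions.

3/2 15/16 63/32 33/32

left sensor world pos  = (4, 5); dL² = 80
right sensor world pos = (0, 5); dR² = 128
sL = 120/80 = 3/2
sR = 120/128 = 15/16
mL = 1·sL + 1/2·sR = 63/32
mR = 1·sL + -1/2·sR = 33/32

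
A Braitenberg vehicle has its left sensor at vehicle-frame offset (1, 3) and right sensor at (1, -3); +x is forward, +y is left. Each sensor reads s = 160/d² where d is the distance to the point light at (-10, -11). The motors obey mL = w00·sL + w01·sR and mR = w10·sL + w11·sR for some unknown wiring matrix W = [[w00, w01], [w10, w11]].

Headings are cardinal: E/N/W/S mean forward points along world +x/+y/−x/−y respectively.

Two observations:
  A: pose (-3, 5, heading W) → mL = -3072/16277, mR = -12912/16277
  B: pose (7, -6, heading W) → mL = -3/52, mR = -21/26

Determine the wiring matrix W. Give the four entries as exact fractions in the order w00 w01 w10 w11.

obs A: pose=(-3,5,W) → sL=32/41, sR=160/397, mL=-3072/16277, mR=-12912/16277
obs B: pose=(7,-6,W) → sL=8/13, sR=1/2, mL=-3/52, mR=-21/26
sensor matrix S = [[32/41, 160/397], [8/13, 1/2]]; det S = 30096/211601
solve [mL_A; mL_B] = S·[w00; w01] and [mR_A; mR_B] = S·[w10; w11]:
  w00 = -1/2, w01 = 1/2, w10 = -1/2, w11 = -1

-1/2 1/2 -1/2 -1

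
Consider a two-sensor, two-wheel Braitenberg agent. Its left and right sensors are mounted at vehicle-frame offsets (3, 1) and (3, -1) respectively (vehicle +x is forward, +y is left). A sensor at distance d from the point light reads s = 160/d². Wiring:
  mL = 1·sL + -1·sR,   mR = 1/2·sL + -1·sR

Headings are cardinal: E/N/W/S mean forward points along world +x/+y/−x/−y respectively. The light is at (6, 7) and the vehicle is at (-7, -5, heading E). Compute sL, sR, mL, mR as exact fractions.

left sensor world pos  = (-4, -4); dL² = 221
right sensor world pos = (-4, -6); dR² = 269
sL = 160/221 = 160/221
sR = 160/269 = 160/269
mL = 1·sL + -1·sR = 7680/59449
mR = 1/2·sL + -1·sR = -13840/59449

160/221 160/269 7680/59449 -13840/59449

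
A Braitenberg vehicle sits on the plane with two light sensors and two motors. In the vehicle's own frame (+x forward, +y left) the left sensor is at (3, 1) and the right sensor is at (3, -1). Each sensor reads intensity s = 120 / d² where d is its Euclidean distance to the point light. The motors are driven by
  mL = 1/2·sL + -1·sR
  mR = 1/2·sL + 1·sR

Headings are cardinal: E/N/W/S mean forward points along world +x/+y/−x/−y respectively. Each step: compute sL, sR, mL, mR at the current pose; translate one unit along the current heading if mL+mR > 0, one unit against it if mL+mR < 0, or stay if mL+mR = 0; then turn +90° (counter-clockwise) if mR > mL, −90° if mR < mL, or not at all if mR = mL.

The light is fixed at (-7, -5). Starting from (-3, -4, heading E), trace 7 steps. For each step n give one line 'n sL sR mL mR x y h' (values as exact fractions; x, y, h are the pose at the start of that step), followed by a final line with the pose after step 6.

0 120/53 120/49 -3420/2597 9300/2597 -3 -4 E
1 15/4 30/13 -45/104 435/104 -2 -4 N
2 24 120/13 36/13 276/13 -2 -3 W
3 60/13 12 -126/13 186/13 -3 -3 S
4 120/53 120/49 -3420/2597 9300/2597 -3 -4 E
5 15/4 30/13 -45/104 435/104 -2 -4 N
6 24 120/13 36/13 276/13 -2 -3 W
final -3 -3 S

n=0: pose=(-3,-4,E); sL=120/53, sR=120/49; mL=-3420/2597, mR=9300/2597; mL+mR=120/53 → advance +1; mR−mL=240/49 → turn +1·90°
n=1: pose=(-2,-4,N); sL=15/4, sR=30/13; mL=-45/104, mR=435/104; mL+mR=15/4 → advance +1; mR−mL=60/13 → turn +1·90°
n=2: pose=(-2,-3,W); sL=24, sR=120/13; mL=36/13, mR=276/13; mL+mR=24 → advance +1; mR−mL=240/13 → turn +1·90°
n=3: pose=(-3,-3,S); sL=60/13, sR=12; mL=-126/13, mR=186/13; mL+mR=60/13 → advance +1; mR−mL=24 → turn +1·90°
n=4: pose=(-3,-4,E); sL=120/53, sR=120/49; mL=-3420/2597, mR=9300/2597; mL+mR=120/53 → advance +1; mR−mL=240/49 → turn +1·90°
n=5: pose=(-2,-4,N); sL=15/4, sR=30/13; mL=-45/104, mR=435/104; mL+mR=15/4 → advance +1; mR−mL=60/13 → turn +1·90°
n=6: pose=(-2,-3,W); sL=24, sR=120/13; mL=36/13, mR=276/13; mL+mR=24 → advance +1; mR−mL=240/13 → turn +1·90°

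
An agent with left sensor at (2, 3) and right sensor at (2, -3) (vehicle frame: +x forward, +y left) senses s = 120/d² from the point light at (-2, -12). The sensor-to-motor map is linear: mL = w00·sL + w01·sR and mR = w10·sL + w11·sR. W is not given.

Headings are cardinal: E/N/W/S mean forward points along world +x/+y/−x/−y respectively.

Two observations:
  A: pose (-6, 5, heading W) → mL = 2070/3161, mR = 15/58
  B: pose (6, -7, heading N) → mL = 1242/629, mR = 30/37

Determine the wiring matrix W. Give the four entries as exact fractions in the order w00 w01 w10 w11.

1 1/2 1/2 0

obs A: pose=(-6,5,W) → sL=15/29, sR=30/109, mL=2070/3161, mR=15/58
obs B: pose=(6,-7,N) → sL=60/37, sR=12/17, mL=1242/629, mR=30/37
sensor matrix S = [[15/29, 30/109], [60/37, 12/17]]; det S = -161460/1988269
solve [mL_A; mL_B] = S·[w00; w01] and [mR_A; mR_B] = S·[w10; w11]:
  w00 = 1, w01 = 1/2, w10 = 1/2, w11 = 0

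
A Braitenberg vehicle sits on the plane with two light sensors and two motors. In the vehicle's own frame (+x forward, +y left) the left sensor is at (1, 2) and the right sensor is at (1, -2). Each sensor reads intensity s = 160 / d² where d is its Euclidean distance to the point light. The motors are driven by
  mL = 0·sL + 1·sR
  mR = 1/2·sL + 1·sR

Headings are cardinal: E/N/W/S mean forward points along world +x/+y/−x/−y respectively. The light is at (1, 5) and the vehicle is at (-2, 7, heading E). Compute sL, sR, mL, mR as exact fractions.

left sensor world pos  = (-1, 9); dL² = 20
right sensor world pos = (-1, 5); dR² = 4
sL = 160/20 = 8
sR = 160/4 = 40
mL = 0·sL + 1·sR = 40
mR = 1/2·sL + 1·sR = 44

8 40 40 44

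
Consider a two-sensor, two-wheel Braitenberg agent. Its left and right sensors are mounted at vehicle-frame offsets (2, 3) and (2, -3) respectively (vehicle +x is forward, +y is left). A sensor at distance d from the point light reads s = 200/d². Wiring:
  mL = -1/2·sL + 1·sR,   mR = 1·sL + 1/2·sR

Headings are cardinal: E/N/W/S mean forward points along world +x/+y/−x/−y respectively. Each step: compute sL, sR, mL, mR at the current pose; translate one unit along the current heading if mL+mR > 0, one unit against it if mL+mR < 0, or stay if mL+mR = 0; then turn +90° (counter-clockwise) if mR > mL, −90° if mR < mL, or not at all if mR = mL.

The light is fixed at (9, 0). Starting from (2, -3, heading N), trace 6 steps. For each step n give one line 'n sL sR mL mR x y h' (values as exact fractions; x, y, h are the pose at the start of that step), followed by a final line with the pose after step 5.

0 200/101 200/17 18500/1717 13500/1717 2 -3 N
1 100/13 4 2/13 126/13 2 -2 E
2 200/81 200/9 1700/81 1100/81 3 -2 N
3 10 25/4 5/4 105/8 3 -1 E
4 40/13 40 500/13 300/13 4 -1 N
5 100/9 100/9 50/9 50/3 4 0 E
final 5 0 N

n=0: pose=(2,-3,N); sL=200/101, sR=200/17; mL=18500/1717, mR=13500/1717; mL+mR=32000/1717 → advance +1; mR−mL=-5000/1717 → turn -1·90°
n=1: pose=(2,-2,E); sL=100/13, sR=4; mL=2/13, mR=126/13; mL+mR=128/13 → advance +1; mR−mL=124/13 → turn +1·90°
n=2: pose=(3,-2,N); sL=200/81, sR=200/9; mL=1700/81, mR=1100/81; mL+mR=2800/81 → advance +1; mR−mL=-200/27 → turn -1·90°
n=3: pose=(3,-1,E); sL=10, sR=25/4; mL=5/4, mR=105/8; mL+mR=115/8 → advance +1; mR−mL=95/8 → turn +1·90°
n=4: pose=(4,-1,N); sL=40/13, sR=40; mL=500/13, mR=300/13; mL+mR=800/13 → advance +1; mR−mL=-200/13 → turn -1·90°
n=5: pose=(4,0,E); sL=100/9, sR=100/9; mL=50/9, mR=50/3; mL+mR=200/9 → advance +1; mR−mL=100/9 → turn +1·90°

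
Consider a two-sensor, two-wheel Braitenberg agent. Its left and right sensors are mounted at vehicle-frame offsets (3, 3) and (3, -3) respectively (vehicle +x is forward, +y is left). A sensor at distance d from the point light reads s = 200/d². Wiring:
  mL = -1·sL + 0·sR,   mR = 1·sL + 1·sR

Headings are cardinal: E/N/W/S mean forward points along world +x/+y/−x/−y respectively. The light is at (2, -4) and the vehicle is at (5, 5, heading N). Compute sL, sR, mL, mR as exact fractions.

left sensor world pos  = (2, 8); dL² = 144
right sensor world pos = (8, 8); dR² = 180
sL = 200/144 = 25/18
sR = 200/180 = 10/9
mL = -1·sL + 0·sR = -25/18
mR = 1·sL + 1·sR = 5/2

25/18 10/9 -25/18 5/2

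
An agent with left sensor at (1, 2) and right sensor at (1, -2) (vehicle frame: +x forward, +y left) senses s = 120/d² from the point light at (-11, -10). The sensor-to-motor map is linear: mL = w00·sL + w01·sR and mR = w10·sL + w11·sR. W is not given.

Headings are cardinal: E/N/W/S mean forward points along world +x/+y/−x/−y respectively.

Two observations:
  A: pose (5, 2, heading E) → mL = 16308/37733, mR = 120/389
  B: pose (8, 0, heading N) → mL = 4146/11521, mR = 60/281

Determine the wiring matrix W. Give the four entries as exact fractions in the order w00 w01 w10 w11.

1/2 1 0 1

obs A: pose=(5,2,E) → sL=24/97, sR=120/389, mL=16308/37733, mR=120/389
obs B: pose=(8,0,N) → sL=12/41, sR=60/281, mL=4146/11521, mR=60/281
sensor matrix S = [[24/97, 120/389], [12/41, 60/281]]; det S = -16283520/434721893
solve [mL_A; mL_B] = S·[w00; w01] and [mR_A; mR_B] = S·[w10; w11]:
  w00 = 1/2, w01 = 1, w10 = 0, w11 = 1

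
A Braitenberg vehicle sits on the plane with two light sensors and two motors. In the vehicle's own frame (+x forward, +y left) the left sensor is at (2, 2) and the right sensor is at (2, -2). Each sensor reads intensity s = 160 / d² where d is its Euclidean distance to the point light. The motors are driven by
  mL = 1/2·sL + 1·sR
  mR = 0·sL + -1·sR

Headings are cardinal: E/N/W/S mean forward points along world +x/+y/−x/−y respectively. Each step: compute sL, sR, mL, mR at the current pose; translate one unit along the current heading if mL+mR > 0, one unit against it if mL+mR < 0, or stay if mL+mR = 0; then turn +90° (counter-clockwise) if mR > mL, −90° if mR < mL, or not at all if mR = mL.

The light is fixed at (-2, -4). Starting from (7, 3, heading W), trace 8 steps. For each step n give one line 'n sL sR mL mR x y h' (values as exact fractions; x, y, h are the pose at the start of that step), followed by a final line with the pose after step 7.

0 80/37 16/13 1112/481 -16/13 7 3 W
1 160/117 160/181 33200/21177 -160/181 6 3 N
2 4/5 20/17 134/85 -20/17 6 4 E
3 160/157 32/17 6384/2669 -32/17 7 4 S
4 80/37 16/13 1112/481 -16/13 7 3 W
5 160/117 160/181 33200/21177 -160/181 6 3 N
6 4/5 20/17 134/85 -20/17 6 4 E
7 160/157 32/17 6384/2669 -32/17 7 4 S
final 7 3 W

n=0: pose=(7,3,W); sL=80/37, sR=16/13; mL=1112/481, mR=-16/13; mL+mR=40/37 → advance +1; mR−mL=-1704/481 → turn -1·90°
n=1: pose=(6,3,N); sL=160/117, sR=160/181; mL=33200/21177, mR=-160/181; mL+mR=80/117 → advance +1; mR−mL=-51920/21177 → turn -1·90°
n=2: pose=(6,4,E); sL=4/5, sR=20/17; mL=134/85, mR=-20/17; mL+mR=2/5 → advance +1; mR−mL=-234/85 → turn -1·90°
n=3: pose=(7,4,S); sL=160/157, sR=32/17; mL=6384/2669, mR=-32/17; mL+mR=80/157 → advance +1; mR−mL=-11408/2669 → turn -1·90°
n=4: pose=(7,3,W); sL=80/37, sR=16/13; mL=1112/481, mR=-16/13; mL+mR=40/37 → advance +1; mR−mL=-1704/481 → turn -1·90°
n=5: pose=(6,3,N); sL=160/117, sR=160/181; mL=33200/21177, mR=-160/181; mL+mR=80/117 → advance +1; mR−mL=-51920/21177 → turn -1·90°
n=6: pose=(6,4,E); sL=4/5, sR=20/17; mL=134/85, mR=-20/17; mL+mR=2/5 → advance +1; mR−mL=-234/85 → turn -1·90°
n=7: pose=(7,4,S); sL=160/157, sR=32/17; mL=6384/2669, mR=-32/17; mL+mR=80/157 → advance +1; mR−mL=-11408/2669 → turn -1·90°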